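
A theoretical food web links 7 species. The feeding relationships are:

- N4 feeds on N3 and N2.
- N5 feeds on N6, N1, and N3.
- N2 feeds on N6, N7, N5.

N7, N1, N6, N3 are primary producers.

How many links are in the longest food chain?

3 links

One longest chain: N1 → N5 → N2 → N4.
It has 4 species and 3 links.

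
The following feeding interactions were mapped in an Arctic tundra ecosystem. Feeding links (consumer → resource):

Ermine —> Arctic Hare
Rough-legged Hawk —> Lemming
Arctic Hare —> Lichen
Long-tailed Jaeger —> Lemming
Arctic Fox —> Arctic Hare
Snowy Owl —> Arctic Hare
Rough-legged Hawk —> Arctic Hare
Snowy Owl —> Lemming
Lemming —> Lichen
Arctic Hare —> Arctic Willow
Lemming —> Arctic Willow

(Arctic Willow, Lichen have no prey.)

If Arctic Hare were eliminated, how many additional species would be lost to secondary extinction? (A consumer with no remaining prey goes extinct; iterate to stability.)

2

Remove Arctic Hare.
Round 1: Ermine (all prey gone), Arctic Fox (all prey gone) → extinct.
No further losses. Total secondary extinctions: 2.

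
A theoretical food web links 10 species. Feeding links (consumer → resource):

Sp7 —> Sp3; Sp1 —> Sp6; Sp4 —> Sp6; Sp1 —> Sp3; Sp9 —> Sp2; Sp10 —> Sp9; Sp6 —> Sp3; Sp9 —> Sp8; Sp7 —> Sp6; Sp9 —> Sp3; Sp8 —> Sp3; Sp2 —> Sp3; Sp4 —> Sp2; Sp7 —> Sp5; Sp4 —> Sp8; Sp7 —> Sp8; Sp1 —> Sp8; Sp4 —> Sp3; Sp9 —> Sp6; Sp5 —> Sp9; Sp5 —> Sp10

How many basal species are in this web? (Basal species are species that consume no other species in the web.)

1

Basal species (no prey listed): Sp3.
Count: 1.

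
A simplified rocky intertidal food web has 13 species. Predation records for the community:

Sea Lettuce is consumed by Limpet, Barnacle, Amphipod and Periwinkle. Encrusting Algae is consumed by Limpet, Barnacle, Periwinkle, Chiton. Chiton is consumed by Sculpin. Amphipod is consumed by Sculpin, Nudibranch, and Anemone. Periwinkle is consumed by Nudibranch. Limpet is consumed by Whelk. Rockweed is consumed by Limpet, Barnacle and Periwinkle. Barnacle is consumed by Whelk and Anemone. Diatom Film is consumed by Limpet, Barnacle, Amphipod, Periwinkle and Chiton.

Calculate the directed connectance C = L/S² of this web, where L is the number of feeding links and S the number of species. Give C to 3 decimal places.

The web has S = 13 species and L = 24 feeding links.
C = L / S² = 24 / 169 = 0.1420 ≈ 0.142.

C = 0.142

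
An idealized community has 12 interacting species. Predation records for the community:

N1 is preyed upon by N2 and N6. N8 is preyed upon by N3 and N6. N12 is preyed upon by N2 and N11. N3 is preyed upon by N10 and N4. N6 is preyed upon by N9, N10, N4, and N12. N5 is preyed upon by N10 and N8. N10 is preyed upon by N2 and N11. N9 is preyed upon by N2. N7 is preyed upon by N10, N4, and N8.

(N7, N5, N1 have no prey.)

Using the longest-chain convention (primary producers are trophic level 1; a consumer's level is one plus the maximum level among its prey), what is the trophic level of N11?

Trophic level 5

N7 is a producer → level 1.
N8 eats N7 (level 1); other prey at levels: N5 1 → level 2.
N6 eats N8 (level 2); other prey at levels: N1 1 → level 3.
N12 eats N6 → level 4.
N11 eats N12 (level 4); other prey at levels: N10 4 → level 5.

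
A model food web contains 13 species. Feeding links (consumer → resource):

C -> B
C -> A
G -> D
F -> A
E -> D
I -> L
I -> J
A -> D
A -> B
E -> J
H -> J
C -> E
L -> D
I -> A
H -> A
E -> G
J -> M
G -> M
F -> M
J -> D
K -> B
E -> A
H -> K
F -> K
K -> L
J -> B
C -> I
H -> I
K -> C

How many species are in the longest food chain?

6 species

One longest chain: M → G → E → C → K → F.
It has 6 species and 5 links.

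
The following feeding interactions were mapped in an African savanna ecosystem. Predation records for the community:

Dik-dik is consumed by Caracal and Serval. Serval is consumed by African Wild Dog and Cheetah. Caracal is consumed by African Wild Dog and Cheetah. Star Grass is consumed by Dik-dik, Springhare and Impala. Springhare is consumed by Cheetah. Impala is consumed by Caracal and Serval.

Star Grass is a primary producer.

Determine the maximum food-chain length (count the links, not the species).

3 links

One longest chain: Star Grass → Impala → Caracal → Cheetah.
It has 4 species and 3 links.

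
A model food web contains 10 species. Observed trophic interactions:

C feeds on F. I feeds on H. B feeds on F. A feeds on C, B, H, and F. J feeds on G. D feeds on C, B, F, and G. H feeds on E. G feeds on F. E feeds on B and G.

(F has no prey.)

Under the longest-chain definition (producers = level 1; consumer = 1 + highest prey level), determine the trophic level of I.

Trophic level 5

F is a producer → level 1.
B eats F → level 2.
E eats B (level 2); other prey at levels: G 2 → level 3.
H eats E → level 4.
I eats H → level 5.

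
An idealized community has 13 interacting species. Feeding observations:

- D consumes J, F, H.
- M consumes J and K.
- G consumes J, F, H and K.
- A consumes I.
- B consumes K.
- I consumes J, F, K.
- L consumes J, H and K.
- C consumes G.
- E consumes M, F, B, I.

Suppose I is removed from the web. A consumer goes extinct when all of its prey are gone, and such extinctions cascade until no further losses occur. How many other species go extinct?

Remove I.
Round 1: A (all prey gone) → extinct.
No further losses. Total secondary extinctions: 1.

1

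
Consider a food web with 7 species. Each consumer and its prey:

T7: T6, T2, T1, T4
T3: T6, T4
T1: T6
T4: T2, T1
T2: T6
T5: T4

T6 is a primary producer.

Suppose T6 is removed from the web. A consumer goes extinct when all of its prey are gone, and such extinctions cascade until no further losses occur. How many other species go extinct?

6

Remove T6.
Round 1: T2 (all prey gone), T1 (all prey gone) → extinct.
Round 2: T4 (all prey gone) → extinct.
Round 3: T5 (all prey gone), T3 (all prey gone), T7 (all prey gone) → extinct.
No further losses. Total secondary extinctions: 6.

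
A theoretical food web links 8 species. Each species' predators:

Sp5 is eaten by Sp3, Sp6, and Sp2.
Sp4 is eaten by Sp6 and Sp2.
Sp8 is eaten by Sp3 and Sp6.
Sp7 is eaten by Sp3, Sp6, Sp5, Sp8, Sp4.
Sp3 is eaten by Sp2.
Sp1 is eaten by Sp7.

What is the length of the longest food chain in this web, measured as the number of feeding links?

One longest chain: Sp1 → Sp7 → Sp5 → Sp3 → Sp2.
It has 5 species and 4 links.

4 links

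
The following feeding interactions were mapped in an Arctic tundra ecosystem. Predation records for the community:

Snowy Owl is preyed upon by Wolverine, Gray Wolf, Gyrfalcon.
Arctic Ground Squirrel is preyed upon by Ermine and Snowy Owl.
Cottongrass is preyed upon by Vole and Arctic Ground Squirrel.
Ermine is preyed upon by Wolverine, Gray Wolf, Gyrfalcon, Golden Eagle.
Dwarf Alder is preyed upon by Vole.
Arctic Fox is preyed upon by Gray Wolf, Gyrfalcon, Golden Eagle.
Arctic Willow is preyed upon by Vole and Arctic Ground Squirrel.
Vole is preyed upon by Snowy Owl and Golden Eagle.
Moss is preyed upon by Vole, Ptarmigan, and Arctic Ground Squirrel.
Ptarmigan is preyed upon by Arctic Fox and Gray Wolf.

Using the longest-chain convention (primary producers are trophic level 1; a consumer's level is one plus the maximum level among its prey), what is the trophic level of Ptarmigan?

Moss is a producer → level 1.
Ptarmigan eats Moss → level 2.

Trophic level 2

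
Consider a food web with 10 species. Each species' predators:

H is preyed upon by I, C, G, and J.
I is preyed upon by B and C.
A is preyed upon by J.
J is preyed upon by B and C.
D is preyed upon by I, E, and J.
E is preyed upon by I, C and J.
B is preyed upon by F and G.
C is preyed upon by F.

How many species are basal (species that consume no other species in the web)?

Basal species (no prey listed): A, H, D.
Count: 3.

3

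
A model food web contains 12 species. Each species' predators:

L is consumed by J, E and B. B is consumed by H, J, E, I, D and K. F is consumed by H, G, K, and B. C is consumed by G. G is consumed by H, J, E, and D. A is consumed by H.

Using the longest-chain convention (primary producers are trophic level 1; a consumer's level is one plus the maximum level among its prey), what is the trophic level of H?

L is a producer → level 1.
B eats L (level 1); other prey at levels: F 1 → level 2.
H eats B (level 2); other prey at levels: A 1, F 1, G 2 → level 3.

Trophic level 3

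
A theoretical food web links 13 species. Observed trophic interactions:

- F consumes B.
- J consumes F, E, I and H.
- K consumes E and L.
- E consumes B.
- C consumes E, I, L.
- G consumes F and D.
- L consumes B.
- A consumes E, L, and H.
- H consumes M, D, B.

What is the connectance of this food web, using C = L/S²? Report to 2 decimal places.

C = 0.12

The web has S = 13 species and L = 20 feeding links.
C = L / S² = 20 / 169 = 0.1183 ≈ 0.12.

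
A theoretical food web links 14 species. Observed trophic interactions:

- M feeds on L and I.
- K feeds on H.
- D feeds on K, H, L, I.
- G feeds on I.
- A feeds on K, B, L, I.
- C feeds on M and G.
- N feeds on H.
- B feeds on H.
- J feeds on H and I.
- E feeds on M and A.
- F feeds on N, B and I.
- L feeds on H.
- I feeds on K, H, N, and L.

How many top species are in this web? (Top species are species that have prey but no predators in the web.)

Top species (has prey, but nothing eats it): D, F, J, C, E.
Count: 5.

5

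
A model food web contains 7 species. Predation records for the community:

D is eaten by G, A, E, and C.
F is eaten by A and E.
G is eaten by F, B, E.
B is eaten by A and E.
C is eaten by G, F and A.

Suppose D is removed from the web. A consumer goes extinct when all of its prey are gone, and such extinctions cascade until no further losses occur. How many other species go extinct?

Remove D.
Round 1: C (all prey gone) → extinct.
Round 2: G (all prey gone) → extinct.
Round 3: F (all prey gone), B (all prey gone) → extinct.
Round 4: E (all prey gone), A (all prey gone) → extinct.
No further losses. Total secondary extinctions: 6.

6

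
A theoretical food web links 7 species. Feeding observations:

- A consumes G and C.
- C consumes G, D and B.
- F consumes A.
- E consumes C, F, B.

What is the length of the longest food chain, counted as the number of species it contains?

One longest chain: G → C → A → F → E.
It has 5 species and 4 links.

5 species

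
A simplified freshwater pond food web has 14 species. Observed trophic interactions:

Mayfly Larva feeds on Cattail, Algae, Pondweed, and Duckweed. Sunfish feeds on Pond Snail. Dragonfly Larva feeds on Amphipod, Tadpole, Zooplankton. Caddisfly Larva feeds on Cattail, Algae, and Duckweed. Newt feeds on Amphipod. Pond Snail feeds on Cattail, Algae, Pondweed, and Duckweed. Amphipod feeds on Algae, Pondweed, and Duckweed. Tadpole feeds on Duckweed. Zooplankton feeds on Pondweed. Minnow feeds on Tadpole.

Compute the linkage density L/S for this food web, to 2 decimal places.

There are L = 22 links among S = 14 species.
L/S = 22/14 = 1.5714 ≈ 1.57.

L/S = 1.57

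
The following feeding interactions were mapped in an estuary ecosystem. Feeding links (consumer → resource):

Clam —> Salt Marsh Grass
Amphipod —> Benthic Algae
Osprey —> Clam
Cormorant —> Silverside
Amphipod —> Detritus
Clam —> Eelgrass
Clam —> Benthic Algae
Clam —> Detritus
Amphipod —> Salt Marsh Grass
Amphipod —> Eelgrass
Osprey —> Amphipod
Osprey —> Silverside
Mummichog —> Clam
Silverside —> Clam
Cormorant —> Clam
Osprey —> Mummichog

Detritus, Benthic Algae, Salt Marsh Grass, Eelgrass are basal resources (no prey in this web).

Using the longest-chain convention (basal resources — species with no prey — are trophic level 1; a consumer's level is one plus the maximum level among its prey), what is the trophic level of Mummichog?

Detritus has no prey (basal) → level 1.
Clam eats Detritus (level 1); other prey at levels: Benthic Algae 1, Salt Marsh Grass 1, Eelgrass 1 → level 2.
Mummichog eats Clam → level 3.

Trophic level 3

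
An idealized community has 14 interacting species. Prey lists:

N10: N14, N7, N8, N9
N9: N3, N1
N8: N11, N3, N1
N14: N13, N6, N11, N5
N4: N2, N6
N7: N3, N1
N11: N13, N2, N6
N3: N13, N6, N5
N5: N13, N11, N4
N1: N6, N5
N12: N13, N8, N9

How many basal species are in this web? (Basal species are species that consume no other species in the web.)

Basal species (no prey listed): N13, N2, N6.
Count: 3.

3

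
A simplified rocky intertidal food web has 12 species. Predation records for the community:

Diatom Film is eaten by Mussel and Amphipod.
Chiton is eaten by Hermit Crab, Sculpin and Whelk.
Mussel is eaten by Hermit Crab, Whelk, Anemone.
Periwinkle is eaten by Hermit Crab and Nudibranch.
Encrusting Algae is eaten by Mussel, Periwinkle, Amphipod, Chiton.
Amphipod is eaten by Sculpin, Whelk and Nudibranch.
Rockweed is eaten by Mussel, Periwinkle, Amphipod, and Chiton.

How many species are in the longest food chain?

3 species

One longest chain: Diatom Film → Amphipod → Sculpin.
It has 3 species and 2 links.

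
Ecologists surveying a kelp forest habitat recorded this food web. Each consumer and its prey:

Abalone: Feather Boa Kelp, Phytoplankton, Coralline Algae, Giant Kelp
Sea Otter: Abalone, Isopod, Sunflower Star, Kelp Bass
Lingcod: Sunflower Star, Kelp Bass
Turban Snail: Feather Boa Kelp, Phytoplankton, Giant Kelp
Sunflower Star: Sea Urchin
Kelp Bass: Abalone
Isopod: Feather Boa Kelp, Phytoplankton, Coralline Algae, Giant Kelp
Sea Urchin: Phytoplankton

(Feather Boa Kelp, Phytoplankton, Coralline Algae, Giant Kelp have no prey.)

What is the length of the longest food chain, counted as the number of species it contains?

4 species

One longest chain: Phytoplankton → Sea Urchin → Sunflower Star → Sea Otter.
It has 4 species and 3 links.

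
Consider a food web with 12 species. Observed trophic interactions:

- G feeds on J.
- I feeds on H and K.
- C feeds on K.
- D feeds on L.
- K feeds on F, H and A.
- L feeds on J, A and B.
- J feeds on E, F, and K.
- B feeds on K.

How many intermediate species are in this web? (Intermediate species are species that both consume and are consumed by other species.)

Intermediate species (has both prey and predators): K, J, B, L.
Count: 4.

4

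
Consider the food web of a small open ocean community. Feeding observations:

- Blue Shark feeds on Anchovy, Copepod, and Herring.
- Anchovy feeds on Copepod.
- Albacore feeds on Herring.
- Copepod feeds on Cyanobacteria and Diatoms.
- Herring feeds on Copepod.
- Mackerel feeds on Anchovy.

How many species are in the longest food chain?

4 species

One longest chain: Diatoms → Copepod → Herring → Albacore.
It has 4 species and 3 links.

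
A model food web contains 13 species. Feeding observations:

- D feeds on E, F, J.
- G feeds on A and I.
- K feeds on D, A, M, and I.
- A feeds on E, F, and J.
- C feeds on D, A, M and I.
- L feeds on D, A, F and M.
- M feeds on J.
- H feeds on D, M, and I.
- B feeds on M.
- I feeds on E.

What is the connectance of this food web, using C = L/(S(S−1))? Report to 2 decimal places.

The web has S = 13 species and L = 26 feeding links.
C = L / (S(S−1)) = 26 / 156 = 0.1667 ≈ 0.17.

C = 0.17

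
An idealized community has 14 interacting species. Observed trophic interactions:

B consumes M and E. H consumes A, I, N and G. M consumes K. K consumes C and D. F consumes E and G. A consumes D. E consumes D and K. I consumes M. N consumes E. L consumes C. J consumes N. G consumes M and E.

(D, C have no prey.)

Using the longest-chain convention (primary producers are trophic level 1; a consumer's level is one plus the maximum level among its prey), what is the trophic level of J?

Trophic level 5

D is a producer → level 1.
K eats D (level 1); other prey at levels: C 1 → level 2.
E eats K (level 2); other prey at levels: D 1 → level 3.
N eats E → level 4.
J eats N → level 5.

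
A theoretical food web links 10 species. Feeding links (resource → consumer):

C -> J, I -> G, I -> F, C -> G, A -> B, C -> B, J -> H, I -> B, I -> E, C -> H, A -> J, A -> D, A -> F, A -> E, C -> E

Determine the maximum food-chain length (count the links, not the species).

2 links

One longest chain: C → J → H.
It has 3 species and 2 links.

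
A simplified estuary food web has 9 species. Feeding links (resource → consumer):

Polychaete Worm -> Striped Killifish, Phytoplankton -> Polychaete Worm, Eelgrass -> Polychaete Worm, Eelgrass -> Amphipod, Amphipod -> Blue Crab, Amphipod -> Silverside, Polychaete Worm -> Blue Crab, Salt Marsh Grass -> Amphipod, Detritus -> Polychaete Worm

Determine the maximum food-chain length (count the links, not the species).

One longest chain: Eelgrass → Amphipod → Silverside.
It has 3 species and 2 links.

2 links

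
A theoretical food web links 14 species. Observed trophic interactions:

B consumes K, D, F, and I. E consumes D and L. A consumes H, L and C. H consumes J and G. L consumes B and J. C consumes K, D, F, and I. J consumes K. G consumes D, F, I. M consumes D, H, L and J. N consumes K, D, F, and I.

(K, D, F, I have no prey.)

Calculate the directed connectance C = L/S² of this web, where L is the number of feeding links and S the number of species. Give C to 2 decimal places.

The web has S = 14 species and L = 29 feeding links.
C = L / S² = 29 / 196 = 0.1480 ≈ 0.15.

C = 0.15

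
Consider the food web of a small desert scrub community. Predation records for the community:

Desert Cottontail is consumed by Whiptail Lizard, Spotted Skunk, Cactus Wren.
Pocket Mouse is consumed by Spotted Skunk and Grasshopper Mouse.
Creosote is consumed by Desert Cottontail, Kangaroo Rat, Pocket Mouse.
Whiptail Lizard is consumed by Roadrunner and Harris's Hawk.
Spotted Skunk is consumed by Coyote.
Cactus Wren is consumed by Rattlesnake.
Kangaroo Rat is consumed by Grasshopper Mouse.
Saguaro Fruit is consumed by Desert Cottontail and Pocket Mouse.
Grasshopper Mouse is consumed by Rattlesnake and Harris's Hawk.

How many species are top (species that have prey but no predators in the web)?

Top species (has prey, but nothing eats it): Coyote, Rattlesnake, Harris's Hawk, Roadrunner.
Count: 4.

4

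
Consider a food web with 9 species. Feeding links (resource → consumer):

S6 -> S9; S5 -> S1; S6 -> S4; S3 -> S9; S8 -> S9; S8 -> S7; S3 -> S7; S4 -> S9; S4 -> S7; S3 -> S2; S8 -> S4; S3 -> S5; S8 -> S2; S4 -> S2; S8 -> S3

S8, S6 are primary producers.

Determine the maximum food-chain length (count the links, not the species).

One longest chain: S8 → S3 → S5 → S1.
It has 4 species and 3 links.

3 links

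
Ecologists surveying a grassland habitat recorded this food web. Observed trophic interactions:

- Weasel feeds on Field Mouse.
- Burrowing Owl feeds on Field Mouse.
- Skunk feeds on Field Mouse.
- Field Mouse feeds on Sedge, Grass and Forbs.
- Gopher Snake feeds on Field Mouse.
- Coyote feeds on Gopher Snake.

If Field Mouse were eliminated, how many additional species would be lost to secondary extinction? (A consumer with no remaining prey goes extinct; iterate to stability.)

5

Remove Field Mouse.
Round 1: Skunk (all prey gone), Gopher Snake (all prey gone), Burrowing Owl (all prey gone), Weasel (all prey gone) → extinct.
Round 2: Coyote (all prey gone) → extinct.
No further losses. Total secondary extinctions: 5.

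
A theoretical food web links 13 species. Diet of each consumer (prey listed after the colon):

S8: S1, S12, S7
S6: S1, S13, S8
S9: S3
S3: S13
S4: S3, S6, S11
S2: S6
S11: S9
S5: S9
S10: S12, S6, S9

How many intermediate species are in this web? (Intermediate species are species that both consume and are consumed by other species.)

Intermediate species (has both prey and predators): S3, S8, S6, S9, S11.
Count: 5.

5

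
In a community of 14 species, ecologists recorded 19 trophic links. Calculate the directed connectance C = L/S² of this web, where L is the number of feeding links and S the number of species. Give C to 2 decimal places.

C = 0.10

The web has S = 14 species and L = 19 feeding links.
C = L / S² = 19 / 196 = 0.0969 ≈ 0.10.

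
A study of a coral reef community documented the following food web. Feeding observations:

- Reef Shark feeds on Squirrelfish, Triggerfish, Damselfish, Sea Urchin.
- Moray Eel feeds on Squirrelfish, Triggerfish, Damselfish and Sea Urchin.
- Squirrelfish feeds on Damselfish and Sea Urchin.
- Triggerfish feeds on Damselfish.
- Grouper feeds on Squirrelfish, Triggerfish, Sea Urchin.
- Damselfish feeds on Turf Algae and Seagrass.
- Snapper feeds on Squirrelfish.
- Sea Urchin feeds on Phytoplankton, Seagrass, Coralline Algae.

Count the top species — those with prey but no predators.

Top species (has prey, but nothing eats it): Reef Shark, Snapper, Moray Eel, Grouper.
Count: 4.

4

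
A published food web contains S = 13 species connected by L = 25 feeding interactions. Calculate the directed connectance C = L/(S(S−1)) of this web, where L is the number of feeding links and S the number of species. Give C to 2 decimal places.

C = 0.16

The web has S = 13 species and L = 25 feeding links.
C = L / (S(S−1)) = 25 / 156 = 0.1603 ≈ 0.16.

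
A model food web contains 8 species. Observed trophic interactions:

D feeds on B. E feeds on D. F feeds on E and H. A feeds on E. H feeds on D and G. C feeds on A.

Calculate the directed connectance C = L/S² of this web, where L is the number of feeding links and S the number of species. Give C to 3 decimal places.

The web has S = 8 species and L = 8 feeding links.
C = L / S² = 8 / 64 = 0.1250 ≈ 0.125.

C = 0.125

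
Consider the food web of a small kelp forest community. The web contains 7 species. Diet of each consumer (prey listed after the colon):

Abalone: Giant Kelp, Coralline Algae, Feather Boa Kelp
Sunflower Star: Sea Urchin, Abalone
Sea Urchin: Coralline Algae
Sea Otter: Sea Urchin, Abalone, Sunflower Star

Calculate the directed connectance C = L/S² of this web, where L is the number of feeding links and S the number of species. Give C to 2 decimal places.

The web has S = 7 species and L = 9 feeding links.
C = L / S² = 9 / 49 = 0.1837 ≈ 0.18.

C = 0.18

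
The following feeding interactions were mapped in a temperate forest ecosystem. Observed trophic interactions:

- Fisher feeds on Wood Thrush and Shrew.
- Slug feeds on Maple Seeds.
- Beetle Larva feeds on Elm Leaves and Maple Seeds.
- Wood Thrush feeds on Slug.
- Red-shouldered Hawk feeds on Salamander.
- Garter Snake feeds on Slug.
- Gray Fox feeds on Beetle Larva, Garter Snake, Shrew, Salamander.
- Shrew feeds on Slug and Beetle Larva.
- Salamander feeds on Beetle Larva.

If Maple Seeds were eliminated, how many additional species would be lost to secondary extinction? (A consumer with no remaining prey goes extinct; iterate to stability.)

3

Remove Maple Seeds.
Round 1: Slug (all prey gone) → extinct.
Round 2: Wood Thrush (all prey gone), Garter Snake (all prey gone) → extinct.
No further losses. Total secondary extinctions: 3.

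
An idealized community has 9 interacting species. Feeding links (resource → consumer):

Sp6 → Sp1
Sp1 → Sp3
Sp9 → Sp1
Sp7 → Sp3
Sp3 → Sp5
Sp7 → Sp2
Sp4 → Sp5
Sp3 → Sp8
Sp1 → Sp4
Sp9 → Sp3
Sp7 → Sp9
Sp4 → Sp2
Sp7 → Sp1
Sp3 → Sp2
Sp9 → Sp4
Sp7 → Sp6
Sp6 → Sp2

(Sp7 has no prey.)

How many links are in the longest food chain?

4 links

One longest chain: Sp7 → Sp9 → Sp1 → Sp3 → Sp5.
It has 5 species and 4 links.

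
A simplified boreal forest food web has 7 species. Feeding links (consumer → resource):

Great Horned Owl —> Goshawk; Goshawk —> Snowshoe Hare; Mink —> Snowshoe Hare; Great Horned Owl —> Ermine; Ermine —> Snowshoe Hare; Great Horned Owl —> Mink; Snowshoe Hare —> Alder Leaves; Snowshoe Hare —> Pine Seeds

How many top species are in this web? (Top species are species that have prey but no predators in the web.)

1

Top species (has prey, but nothing eats it): Great Horned Owl.
Count: 1.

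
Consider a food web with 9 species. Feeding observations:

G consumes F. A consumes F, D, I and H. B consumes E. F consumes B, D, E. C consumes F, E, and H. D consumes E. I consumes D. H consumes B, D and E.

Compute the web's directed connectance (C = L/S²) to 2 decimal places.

The web has S = 9 species and L = 17 feeding links.
C = L / S² = 17 / 81 = 0.2099 ≈ 0.21.

C = 0.21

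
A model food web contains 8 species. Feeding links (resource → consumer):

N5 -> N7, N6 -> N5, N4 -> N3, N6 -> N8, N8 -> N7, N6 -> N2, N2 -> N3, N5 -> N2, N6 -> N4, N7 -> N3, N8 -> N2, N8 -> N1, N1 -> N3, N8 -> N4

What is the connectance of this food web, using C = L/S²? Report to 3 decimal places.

C = 0.219

The web has S = 8 species and L = 14 feeding links.
C = L / S² = 14 / 64 = 0.2188 ≈ 0.219.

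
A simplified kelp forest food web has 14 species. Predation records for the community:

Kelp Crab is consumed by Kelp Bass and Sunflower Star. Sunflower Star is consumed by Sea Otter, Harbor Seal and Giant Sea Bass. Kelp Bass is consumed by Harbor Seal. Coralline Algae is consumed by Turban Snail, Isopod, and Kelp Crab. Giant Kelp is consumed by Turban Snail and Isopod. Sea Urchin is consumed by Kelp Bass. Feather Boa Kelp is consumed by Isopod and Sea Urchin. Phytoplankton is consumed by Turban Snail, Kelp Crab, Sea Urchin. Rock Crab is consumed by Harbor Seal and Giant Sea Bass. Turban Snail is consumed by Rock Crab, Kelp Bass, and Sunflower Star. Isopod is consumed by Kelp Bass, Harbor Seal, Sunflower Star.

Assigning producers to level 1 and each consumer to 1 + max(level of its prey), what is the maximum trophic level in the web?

Producers (level 1): Feather Boa Kelp, Coralline Algae, Giant Kelp, Phytoplankton.
Coralline Algae → Kelp Crab → Kelp Bass → Harbor Seal gives Harbor Seal level 4.
No species has a prey at level 4, so no species reaches level 5.

4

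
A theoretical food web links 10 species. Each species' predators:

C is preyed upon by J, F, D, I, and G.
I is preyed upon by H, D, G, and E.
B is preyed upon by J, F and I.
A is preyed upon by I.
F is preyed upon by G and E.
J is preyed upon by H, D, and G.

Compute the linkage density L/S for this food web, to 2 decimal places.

There are L = 18 links among S = 10 species.
L/S = 18/10 = 1.8000 ≈ 1.80.

L/S = 1.80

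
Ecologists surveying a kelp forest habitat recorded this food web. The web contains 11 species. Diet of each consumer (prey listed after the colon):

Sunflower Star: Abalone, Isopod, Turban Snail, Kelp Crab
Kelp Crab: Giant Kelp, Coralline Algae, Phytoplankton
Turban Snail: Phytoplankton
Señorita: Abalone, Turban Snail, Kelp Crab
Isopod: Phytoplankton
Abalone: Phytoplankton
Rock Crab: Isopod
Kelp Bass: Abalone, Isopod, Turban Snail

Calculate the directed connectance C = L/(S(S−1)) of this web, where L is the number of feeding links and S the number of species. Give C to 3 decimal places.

C = 0.155

The web has S = 11 species and L = 17 feeding links.
C = L / (S(S−1)) = 17 / 110 = 0.1545 ≈ 0.155.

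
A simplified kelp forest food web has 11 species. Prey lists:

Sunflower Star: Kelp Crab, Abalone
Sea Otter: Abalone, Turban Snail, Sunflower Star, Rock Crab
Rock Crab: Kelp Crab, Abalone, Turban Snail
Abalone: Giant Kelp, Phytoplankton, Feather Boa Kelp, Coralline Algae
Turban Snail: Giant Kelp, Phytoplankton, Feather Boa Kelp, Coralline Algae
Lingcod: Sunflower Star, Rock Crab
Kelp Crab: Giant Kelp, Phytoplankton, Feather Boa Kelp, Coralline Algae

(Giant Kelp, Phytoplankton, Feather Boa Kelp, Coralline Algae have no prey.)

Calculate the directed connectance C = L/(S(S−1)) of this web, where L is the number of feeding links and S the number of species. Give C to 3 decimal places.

The web has S = 11 species and L = 23 feeding links.
C = L / (S(S−1)) = 23 / 110 = 0.2091 ≈ 0.209.

C = 0.209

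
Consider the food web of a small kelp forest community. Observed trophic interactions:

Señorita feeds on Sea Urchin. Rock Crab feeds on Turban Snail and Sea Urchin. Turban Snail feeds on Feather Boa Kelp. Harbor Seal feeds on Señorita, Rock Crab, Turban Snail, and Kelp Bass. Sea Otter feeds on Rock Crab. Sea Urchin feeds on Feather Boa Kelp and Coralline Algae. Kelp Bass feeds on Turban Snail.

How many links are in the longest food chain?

3 links

One longest chain: Feather Boa Kelp → Turban Snail → Rock Crab → Sea Otter.
It has 4 species and 3 links.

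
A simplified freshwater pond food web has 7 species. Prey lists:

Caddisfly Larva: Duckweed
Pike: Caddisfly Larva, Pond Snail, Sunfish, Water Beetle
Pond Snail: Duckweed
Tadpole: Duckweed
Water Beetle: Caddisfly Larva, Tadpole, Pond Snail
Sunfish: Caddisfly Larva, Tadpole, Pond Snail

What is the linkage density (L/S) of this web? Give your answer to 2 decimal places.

L/S = 1.86

There are L = 13 links among S = 7 species.
L/S = 13/7 = 1.8571 ≈ 1.86.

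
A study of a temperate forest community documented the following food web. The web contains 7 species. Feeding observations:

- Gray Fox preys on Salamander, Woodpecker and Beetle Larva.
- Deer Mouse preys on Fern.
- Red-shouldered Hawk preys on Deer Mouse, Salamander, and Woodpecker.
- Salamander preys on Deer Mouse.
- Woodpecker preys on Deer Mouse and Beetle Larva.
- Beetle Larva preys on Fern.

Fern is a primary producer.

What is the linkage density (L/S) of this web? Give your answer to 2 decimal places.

L/S = 1.57

There are L = 11 links among S = 7 species.
L/S = 11/7 = 1.5714 ≈ 1.57.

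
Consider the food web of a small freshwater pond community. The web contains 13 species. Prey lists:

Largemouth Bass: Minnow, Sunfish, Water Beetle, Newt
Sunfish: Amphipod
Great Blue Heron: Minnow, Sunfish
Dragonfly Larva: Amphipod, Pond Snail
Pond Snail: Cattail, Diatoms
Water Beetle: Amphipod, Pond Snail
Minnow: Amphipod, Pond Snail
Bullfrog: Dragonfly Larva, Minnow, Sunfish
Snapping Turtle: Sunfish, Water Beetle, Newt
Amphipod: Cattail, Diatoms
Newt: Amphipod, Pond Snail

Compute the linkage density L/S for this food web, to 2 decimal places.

L/S = 1.92

There are L = 25 links among S = 13 species.
L/S = 25/13 = 1.9231 ≈ 1.92.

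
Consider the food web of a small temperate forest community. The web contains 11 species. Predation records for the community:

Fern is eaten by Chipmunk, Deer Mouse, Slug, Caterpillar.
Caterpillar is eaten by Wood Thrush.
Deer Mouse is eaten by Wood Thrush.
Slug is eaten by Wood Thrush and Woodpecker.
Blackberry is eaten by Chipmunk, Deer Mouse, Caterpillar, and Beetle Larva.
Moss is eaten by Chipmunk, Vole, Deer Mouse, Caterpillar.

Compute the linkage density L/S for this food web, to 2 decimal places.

L/S = 1.45

There are L = 16 links among S = 11 species.
L/S = 16/11 = 1.4545 ≈ 1.45.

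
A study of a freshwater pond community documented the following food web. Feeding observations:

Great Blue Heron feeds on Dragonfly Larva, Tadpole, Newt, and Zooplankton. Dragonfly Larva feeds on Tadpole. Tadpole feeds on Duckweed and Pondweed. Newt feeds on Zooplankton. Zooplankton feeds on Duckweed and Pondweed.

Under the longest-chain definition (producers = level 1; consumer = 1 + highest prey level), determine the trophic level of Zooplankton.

Pondweed is a producer → level 1.
Zooplankton eats Pondweed (level 1); other prey at levels: Duckweed 1 → level 2.

Trophic level 2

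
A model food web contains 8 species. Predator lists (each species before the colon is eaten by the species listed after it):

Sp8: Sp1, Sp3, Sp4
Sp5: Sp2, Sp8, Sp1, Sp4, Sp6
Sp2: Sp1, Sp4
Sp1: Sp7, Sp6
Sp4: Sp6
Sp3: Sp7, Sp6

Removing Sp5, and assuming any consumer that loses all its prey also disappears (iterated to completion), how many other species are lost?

7

Remove Sp5.
Round 1: Sp2 (all prey gone), Sp8 (all prey gone) → extinct.
Round 2: Sp1 (all prey gone), Sp3 (all prey gone), Sp4 (all prey gone) → extinct.
Round 3: Sp7 (all prey gone), Sp6 (all prey gone) → extinct.
No further losses. Total secondary extinctions: 7.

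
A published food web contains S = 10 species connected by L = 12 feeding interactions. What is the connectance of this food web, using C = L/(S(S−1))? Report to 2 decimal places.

C = 0.13

The web has S = 10 species and L = 12 feeding links.
C = L / (S(S−1)) = 12 / 90 = 0.1333 ≈ 0.13.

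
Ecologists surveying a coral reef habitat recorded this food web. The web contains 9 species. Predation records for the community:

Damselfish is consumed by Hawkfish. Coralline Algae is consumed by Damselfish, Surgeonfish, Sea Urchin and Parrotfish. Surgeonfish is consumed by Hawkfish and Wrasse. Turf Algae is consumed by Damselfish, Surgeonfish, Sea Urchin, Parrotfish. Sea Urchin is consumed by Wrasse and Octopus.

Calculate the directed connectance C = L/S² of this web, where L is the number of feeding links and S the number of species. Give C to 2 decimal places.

C = 0.16

The web has S = 9 species and L = 13 feeding links.
C = L / S² = 13 / 81 = 0.1605 ≈ 0.16.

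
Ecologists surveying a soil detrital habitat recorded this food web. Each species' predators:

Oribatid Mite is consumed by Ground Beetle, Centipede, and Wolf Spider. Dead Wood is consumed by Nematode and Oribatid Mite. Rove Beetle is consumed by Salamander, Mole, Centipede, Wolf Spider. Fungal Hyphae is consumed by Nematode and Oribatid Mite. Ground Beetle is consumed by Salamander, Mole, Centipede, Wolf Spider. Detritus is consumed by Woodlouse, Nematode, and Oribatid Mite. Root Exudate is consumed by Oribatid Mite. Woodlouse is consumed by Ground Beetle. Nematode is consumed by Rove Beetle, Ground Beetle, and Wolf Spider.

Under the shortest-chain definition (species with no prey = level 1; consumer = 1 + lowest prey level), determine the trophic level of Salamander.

Trophic level 4

Detritus has no prey (basal) → level 1.
Oribatid Mite eats Detritus → level 2.
Ground Beetle eats Oribatid Mite → level 3.
Salamander eats Ground Beetle → level 4.
No prey of Salamander is below level 3, so 4 is the minimum.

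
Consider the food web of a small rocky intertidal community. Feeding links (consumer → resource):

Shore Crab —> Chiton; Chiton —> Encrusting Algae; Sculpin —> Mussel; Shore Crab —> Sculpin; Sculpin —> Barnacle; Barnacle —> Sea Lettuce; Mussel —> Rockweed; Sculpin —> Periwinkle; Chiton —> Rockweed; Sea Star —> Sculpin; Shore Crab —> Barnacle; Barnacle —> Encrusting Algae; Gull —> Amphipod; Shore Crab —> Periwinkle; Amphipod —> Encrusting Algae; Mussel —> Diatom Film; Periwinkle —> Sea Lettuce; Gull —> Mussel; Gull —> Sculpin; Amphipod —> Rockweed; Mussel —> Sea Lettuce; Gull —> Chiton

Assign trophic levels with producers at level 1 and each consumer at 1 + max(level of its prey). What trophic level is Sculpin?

Sea Lettuce is a producer → level 1.
Periwinkle eats Sea Lettuce → level 2.
Sculpin eats Periwinkle (level 2); other prey at levels: Mussel 2, Barnacle 2 → level 3.

Trophic level 3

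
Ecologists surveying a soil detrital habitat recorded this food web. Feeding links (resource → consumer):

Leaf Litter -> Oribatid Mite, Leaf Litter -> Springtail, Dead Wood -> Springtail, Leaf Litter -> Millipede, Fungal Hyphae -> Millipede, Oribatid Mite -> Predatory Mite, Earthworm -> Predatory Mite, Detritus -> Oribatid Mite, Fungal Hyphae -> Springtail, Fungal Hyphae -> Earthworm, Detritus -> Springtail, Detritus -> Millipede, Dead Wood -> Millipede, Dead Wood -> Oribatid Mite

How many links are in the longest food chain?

2 links

One longest chain: Fungal Hyphae → Earthworm → Predatory Mite.
It has 3 species and 2 links.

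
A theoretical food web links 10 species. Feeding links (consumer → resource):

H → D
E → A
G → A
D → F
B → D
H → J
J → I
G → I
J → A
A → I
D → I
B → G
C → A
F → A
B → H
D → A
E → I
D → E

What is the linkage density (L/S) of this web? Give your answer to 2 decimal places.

There are L = 18 links among S = 10 species.
L/S = 18/10 = 1.8000 ≈ 1.80.

L/S = 1.80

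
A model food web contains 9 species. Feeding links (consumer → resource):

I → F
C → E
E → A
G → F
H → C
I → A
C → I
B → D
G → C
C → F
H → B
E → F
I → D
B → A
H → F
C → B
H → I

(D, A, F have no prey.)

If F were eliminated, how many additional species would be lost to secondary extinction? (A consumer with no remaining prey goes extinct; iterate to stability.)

0

Remove F.
Every predator of it retains at least one other prey: I still has D, A; E still has A; C still has I, B, E; H still has I, B, C; G still has C.
No consumer loses all prey, so no secondary extinctions occur.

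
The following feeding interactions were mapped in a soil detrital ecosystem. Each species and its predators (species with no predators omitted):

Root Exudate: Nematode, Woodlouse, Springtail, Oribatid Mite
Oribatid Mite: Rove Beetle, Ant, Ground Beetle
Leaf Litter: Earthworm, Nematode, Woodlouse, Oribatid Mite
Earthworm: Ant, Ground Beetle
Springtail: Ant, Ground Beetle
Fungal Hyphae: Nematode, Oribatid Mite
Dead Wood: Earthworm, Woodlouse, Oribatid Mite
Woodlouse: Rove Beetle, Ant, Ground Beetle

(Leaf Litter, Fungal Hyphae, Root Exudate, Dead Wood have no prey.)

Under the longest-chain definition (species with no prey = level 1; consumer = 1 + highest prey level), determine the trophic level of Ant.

Trophic level 3

Leaf Litter has no prey (basal) → level 1.
Oribatid Mite eats Leaf Litter (level 1); other prey at levels: Fungal Hyphae 1, Root Exudate 1, Dead Wood 1 → level 2.
Ant eats Oribatid Mite (level 2); other prey at levels: Earthworm 2, Woodlouse 2, Springtail 2 → level 3.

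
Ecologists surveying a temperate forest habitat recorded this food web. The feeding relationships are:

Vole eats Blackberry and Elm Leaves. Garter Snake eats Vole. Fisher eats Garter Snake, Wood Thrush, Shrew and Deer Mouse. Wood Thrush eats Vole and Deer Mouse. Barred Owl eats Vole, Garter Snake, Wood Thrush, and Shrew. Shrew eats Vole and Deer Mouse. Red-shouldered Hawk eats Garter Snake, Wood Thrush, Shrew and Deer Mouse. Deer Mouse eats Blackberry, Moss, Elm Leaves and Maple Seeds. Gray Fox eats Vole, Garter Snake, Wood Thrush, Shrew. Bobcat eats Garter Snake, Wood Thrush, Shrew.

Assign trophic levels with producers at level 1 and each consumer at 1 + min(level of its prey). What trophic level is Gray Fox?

Elm Leaves is a producer → level 1.
Vole eats Elm Leaves → level 2.
Gray Fox eats Vole → level 3.
No prey of Gray Fox is below level 2, so 3 is the minimum.

Trophic level 3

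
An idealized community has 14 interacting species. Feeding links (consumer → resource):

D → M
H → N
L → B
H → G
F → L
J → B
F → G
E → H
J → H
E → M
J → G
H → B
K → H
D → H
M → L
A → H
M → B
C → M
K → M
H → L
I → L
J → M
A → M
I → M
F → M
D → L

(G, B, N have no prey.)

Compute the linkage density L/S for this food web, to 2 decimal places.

L/S = 1.86

There are L = 26 links among S = 14 species.
L/S = 26/14 = 1.8571 ≈ 1.86.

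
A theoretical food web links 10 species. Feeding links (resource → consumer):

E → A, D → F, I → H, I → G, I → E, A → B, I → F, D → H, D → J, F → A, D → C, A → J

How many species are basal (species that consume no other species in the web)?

Basal species (no prey listed): I, D.
Count: 2.

2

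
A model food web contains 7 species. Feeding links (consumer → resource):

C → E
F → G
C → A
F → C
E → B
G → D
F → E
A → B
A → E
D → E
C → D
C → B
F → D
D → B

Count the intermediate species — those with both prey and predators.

5

Intermediate species (has both prey and predators): E, A, D, G, C.
Count: 5.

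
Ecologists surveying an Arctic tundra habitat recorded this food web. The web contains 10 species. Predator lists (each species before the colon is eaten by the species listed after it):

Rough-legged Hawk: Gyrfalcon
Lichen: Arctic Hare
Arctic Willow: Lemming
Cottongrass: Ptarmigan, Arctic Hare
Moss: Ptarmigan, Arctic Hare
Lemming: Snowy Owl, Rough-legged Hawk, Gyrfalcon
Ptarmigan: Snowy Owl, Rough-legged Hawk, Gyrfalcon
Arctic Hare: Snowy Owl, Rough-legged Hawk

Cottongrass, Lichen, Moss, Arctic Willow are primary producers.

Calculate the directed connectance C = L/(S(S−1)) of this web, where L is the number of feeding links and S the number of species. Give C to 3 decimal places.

The web has S = 10 species and L = 15 feeding links.
C = L / (S(S−1)) = 15 / 90 = 0.1667 ≈ 0.167.

C = 0.167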